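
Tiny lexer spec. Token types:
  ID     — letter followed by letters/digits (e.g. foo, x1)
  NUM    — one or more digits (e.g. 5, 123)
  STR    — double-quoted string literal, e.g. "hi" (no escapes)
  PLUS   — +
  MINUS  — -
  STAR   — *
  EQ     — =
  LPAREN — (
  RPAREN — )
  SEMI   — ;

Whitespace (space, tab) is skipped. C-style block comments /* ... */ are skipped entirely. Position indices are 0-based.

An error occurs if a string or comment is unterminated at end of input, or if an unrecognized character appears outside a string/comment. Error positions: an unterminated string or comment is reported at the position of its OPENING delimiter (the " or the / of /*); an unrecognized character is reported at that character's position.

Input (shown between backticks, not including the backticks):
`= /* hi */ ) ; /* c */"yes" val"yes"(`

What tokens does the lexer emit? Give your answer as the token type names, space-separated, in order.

Answer: EQ RPAREN SEMI STR ID STR LPAREN

Derivation:
pos=0: emit EQ '='
pos=2: enter COMMENT mode (saw '/*')
exit COMMENT mode (now at pos=10)
pos=11: emit RPAREN ')'
pos=13: emit SEMI ';'
pos=15: enter COMMENT mode (saw '/*')
exit COMMENT mode (now at pos=22)
pos=22: enter STRING mode
pos=22: emit STR "yes" (now at pos=27)
pos=28: emit ID 'val' (now at pos=31)
pos=31: enter STRING mode
pos=31: emit STR "yes" (now at pos=36)
pos=36: emit LPAREN '('
DONE. 7 tokens: [EQ, RPAREN, SEMI, STR, ID, STR, LPAREN]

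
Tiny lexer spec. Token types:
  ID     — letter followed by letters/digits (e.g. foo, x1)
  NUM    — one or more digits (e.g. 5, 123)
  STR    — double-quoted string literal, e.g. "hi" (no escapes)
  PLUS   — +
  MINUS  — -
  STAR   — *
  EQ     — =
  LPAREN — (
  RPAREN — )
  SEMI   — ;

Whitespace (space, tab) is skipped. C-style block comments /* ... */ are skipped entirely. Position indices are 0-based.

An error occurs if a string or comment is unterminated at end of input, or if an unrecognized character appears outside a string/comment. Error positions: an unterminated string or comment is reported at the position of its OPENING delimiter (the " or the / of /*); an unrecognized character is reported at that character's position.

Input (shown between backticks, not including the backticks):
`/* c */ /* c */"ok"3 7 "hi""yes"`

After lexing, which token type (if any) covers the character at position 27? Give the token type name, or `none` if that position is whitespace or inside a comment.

pos=0: enter COMMENT mode (saw '/*')
exit COMMENT mode (now at pos=7)
pos=8: enter COMMENT mode (saw '/*')
exit COMMENT mode (now at pos=15)
pos=15: enter STRING mode
pos=15: emit STR "ok" (now at pos=19)
pos=19: emit NUM '3' (now at pos=20)
pos=21: emit NUM '7' (now at pos=22)
pos=23: enter STRING mode
pos=23: emit STR "hi" (now at pos=27)
pos=27: enter STRING mode
pos=27: emit STR "yes" (now at pos=32)
DONE. 5 tokens: [STR, NUM, NUM, STR, STR]
Position 27: char is '"' -> STR

Answer: STR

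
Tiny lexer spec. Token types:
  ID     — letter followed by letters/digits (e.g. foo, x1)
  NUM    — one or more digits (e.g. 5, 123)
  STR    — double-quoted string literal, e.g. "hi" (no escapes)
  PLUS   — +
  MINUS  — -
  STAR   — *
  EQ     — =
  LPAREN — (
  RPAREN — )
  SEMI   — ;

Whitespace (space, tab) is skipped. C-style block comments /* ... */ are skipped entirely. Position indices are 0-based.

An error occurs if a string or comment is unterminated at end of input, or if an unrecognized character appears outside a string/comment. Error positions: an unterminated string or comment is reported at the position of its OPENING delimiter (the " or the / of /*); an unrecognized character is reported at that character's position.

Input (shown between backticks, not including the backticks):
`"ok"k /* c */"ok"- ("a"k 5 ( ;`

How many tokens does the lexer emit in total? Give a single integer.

Answer: 10

Derivation:
pos=0: enter STRING mode
pos=0: emit STR "ok" (now at pos=4)
pos=4: emit ID 'k' (now at pos=5)
pos=6: enter COMMENT mode (saw '/*')
exit COMMENT mode (now at pos=13)
pos=13: enter STRING mode
pos=13: emit STR "ok" (now at pos=17)
pos=17: emit MINUS '-'
pos=19: emit LPAREN '('
pos=20: enter STRING mode
pos=20: emit STR "a" (now at pos=23)
pos=23: emit ID 'k' (now at pos=24)
pos=25: emit NUM '5' (now at pos=26)
pos=27: emit LPAREN '('
pos=29: emit SEMI ';'
DONE. 10 tokens: [STR, ID, STR, MINUS, LPAREN, STR, ID, NUM, LPAREN, SEMI]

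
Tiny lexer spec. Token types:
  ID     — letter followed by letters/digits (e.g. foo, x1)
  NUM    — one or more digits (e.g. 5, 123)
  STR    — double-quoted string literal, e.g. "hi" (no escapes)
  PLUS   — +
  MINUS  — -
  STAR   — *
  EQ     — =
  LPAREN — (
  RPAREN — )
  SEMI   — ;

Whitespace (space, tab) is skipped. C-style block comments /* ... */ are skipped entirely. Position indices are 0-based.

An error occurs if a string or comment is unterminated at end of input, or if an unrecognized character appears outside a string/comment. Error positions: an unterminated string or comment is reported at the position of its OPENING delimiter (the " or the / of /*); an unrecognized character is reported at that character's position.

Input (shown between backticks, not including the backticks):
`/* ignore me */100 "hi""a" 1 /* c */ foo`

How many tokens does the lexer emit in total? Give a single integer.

pos=0: enter COMMENT mode (saw '/*')
exit COMMENT mode (now at pos=15)
pos=15: emit NUM '100' (now at pos=18)
pos=19: enter STRING mode
pos=19: emit STR "hi" (now at pos=23)
pos=23: enter STRING mode
pos=23: emit STR "a" (now at pos=26)
pos=27: emit NUM '1' (now at pos=28)
pos=29: enter COMMENT mode (saw '/*')
exit COMMENT mode (now at pos=36)
pos=37: emit ID 'foo' (now at pos=40)
DONE. 5 tokens: [NUM, STR, STR, NUM, ID]

Answer: 5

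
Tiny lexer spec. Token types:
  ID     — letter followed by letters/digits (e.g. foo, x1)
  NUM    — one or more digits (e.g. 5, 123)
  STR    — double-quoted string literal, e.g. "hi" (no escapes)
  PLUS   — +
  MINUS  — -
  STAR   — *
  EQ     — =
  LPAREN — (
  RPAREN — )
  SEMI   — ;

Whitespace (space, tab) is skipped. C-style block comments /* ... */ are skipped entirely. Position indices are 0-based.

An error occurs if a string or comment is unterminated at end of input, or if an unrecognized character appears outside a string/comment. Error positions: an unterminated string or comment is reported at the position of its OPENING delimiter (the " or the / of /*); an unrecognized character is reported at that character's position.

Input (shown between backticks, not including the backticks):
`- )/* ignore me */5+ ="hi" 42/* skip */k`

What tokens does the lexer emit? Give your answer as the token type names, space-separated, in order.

Answer: MINUS RPAREN NUM PLUS EQ STR NUM ID

Derivation:
pos=0: emit MINUS '-'
pos=2: emit RPAREN ')'
pos=3: enter COMMENT mode (saw '/*')
exit COMMENT mode (now at pos=18)
pos=18: emit NUM '5' (now at pos=19)
pos=19: emit PLUS '+'
pos=21: emit EQ '='
pos=22: enter STRING mode
pos=22: emit STR "hi" (now at pos=26)
pos=27: emit NUM '42' (now at pos=29)
pos=29: enter COMMENT mode (saw '/*')
exit COMMENT mode (now at pos=39)
pos=39: emit ID 'k' (now at pos=40)
DONE. 8 tokens: [MINUS, RPAREN, NUM, PLUS, EQ, STR, NUM, ID]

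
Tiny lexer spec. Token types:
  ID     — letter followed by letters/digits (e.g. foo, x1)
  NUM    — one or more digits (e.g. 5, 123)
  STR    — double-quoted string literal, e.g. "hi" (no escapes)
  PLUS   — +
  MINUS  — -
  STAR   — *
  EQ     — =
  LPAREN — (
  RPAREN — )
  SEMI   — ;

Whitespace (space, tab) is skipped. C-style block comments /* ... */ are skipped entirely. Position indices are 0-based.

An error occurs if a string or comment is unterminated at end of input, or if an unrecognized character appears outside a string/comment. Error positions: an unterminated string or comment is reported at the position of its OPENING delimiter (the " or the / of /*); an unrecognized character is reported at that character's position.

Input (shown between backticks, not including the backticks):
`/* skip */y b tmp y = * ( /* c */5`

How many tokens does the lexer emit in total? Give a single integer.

pos=0: enter COMMENT mode (saw '/*')
exit COMMENT mode (now at pos=10)
pos=10: emit ID 'y' (now at pos=11)
pos=12: emit ID 'b' (now at pos=13)
pos=14: emit ID 'tmp' (now at pos=17)
pos=18: emit ID 'y' (now at pos=19)
pos=20: emit EQ '='
pos=22: emit STAR '*'
pos=24: emit LPAREN '('
pos=26: enter COMMENT mode (saw '/*')
exit COMMENT mode (now at pos=33)
pos=33: emit NUM '5' (now at pos=34)
DONE. 8 tokens: [ID, ID, ID, ID, EQ, STAR, LPAREN, NUM]

Answer: 8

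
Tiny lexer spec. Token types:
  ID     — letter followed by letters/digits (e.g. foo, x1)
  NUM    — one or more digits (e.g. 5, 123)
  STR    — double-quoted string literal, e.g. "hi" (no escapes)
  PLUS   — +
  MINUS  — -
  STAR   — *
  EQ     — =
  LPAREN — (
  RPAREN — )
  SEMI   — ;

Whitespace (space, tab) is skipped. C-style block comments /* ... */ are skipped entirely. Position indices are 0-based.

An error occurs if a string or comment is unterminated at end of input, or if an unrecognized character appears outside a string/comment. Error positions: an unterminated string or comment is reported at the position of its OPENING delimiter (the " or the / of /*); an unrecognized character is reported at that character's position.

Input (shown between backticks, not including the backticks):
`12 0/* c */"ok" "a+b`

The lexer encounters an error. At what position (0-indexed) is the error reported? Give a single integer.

pos=0: emit NUM '12' (now at pos=2)
pos=3: emit NUM '0' (now at pos=4)
pos=4: enter COMMENT mode (saw '/*')
exit COMMENT mode (now at pos=11)
pos=11: enter STRING mode
pos=11: emit STR "ok" (now at pos=15)
pos=16: enter STRING mode
pos=16: ERROR — unterminated string

Answer: 16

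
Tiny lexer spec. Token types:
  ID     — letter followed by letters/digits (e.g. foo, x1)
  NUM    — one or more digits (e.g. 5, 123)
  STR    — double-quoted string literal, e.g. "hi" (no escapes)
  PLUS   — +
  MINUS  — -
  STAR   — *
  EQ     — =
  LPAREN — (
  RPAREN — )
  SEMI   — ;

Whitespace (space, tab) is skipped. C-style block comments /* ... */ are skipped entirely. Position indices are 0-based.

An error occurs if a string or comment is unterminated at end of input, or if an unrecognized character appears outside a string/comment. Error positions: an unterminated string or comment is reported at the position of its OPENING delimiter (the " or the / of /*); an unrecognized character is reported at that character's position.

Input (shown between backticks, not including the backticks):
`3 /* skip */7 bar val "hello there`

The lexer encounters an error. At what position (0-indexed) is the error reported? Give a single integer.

Answer: 22

Derivation:
pos=0: emit NUM '3' (now at pos=1)
pos=2: enter COMMENT mode (saw '/*')
exit COMMENT mode (now at pos=12)
pos=12: emit NUM '7' (now at pos=13)
pos=14: emit ID 'bar' (now at pos=17)
pos=18: emit ID 'val' (now at pos=21)
pos=22: enter STRING mode
pos=22: ERROR — unterminated string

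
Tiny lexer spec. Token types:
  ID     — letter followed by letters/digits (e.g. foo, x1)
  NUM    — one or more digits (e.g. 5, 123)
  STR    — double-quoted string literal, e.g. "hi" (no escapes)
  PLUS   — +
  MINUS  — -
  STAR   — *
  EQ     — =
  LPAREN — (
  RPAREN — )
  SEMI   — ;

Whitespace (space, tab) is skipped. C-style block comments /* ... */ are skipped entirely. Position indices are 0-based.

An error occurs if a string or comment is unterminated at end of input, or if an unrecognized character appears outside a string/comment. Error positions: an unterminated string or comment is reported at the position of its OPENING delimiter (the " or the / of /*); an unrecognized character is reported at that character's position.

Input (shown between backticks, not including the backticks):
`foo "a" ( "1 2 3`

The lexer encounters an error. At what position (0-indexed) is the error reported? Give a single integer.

pos=0: emit ID 'foo' (now at pos=3)
pos=4: enter STRING mode
pos=4: emit STR "a" (now at pos=7)
pos=8: emit LPAREN '('
pos=10: enter STRING mode
pos=10: ERROR — unterminated string

Answer: 10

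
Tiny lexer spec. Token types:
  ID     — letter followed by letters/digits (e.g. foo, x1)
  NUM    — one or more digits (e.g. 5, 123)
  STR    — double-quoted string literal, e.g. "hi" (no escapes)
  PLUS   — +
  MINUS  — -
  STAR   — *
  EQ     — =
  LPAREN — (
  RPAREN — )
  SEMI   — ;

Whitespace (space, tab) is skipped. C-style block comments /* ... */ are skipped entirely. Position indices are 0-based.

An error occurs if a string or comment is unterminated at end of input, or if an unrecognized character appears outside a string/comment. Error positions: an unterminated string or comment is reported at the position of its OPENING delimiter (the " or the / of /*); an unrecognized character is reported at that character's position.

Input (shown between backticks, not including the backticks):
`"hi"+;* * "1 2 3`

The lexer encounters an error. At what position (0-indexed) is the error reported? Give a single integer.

pos=0: enter STRING mode
pos=0: emit STR "hi" (now at pos=4)
pos=4: emit PLUS '+'
pos=5: emit SEMI ';'
pos=6: emit STAR '*'
pos=8: emit STAR '*'
pos=10: enter STRING mode
pos=10: ERROR — unterminated string

Answer: 10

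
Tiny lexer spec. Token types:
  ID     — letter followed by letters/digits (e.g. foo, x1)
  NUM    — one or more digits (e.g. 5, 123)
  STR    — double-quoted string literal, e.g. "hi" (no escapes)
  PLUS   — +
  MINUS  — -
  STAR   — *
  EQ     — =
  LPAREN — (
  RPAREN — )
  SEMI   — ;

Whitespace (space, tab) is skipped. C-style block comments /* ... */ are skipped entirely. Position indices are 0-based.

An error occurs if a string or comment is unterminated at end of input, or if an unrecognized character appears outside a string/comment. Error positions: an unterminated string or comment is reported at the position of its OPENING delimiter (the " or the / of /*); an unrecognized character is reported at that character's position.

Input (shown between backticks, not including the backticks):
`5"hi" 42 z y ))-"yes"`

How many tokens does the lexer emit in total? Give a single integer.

pos=0: emit NUM '5' (now at pos=1)
pos=1: enter STRING mode
pos=1: emit STR "hi" (now at pos=5)
pos=6: emit NUM '42' (now at pos=8)
pos=9: emit ID 'z' (now at pos=10)
pos=11: emit ID 'y' (now at pos=12)
pos=13: emit RPAREN ')'
pos=14: emit RPAREN ')'
pos=15: emit MINUS '-'
pos=16: enter STRING mode
pos=16: emit STR "yes" (now at pos=21)
DONE. 9 tokens: [NUM, STR, NUM, ID, ID, RPAREN, RPAREN, MINUS, STR]

Answer: 9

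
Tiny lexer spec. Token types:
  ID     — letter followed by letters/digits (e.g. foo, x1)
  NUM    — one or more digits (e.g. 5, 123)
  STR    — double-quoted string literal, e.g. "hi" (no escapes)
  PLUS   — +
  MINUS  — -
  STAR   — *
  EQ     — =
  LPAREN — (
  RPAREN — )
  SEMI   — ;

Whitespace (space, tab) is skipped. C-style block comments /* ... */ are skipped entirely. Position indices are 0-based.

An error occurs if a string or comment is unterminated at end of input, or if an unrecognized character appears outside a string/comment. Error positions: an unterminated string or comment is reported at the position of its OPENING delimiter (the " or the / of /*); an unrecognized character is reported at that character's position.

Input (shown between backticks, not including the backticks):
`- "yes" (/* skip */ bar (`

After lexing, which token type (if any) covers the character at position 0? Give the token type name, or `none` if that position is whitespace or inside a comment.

Answer: MINUS

Derivation:
pos=0: emit MINUS '-'
pos=2: enter STRING mode
pos=2: emit STR "yes" (now at pos=7)
pos=8: emit LPAREN '('
pos=9: enter COMMENT mode (saw '/*')
exit COMMENT mode (now at pos=19)
pos=20: emit ID 'bar' (now at pos=23)
pos=24: emit LPAREN '('
DONE. 5 tokens: [MINUS, STR, LPAREN, ID, LPAREN]
Position 0: char is '-' -> MINUS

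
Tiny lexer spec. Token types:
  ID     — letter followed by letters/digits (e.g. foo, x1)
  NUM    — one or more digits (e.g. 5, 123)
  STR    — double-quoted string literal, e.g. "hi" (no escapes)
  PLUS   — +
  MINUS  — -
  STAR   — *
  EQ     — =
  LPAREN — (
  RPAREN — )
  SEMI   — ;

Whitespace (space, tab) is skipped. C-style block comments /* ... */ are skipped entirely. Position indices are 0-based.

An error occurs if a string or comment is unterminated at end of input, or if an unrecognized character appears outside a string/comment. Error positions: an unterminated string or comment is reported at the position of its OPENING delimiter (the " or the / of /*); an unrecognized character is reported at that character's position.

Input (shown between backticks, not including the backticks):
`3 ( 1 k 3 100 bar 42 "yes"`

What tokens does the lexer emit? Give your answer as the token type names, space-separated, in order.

pos=0: emit NUM '3' (now at pos=1)
pos=2: emit LPAREN '('
pos=4: emit NUM '1' (now at pos=5)
pos=6: emit ID 'k' (now at pos=7)
pos=8: emit NUM '3' (now at pos=9)
pos=10: emit NUM '100' (now at pos=13)
pos=14: emit ID 'bar' (now at pos=17)
pos=18: emit NUM '42' (now at pos=20)
pos=21: enter STRING mode
pos=21: emit STR "yes" (now at pos=26)
DONE. 9 tokens: [NUM, LPAREN, NUM, ID, NUM, NUM, ID, NUM, STR]

Answer: NUM LPAREN NUM ID NUM NUM ID NUM STR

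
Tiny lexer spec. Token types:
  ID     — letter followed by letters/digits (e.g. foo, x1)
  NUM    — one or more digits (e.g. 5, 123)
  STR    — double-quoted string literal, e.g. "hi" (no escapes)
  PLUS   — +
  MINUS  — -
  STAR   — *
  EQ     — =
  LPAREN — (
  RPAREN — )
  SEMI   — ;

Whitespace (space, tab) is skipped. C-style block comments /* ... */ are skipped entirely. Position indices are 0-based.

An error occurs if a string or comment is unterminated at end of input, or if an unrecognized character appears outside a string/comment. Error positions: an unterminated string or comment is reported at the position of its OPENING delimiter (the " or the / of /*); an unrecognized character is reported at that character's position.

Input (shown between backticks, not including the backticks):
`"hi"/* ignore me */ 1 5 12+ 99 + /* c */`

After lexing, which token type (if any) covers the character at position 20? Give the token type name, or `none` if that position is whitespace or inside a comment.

pos=0: enter STRING mode
pos=0: emit STR "hi" (now at pos=4)
pos=4: enter COMMENT mode (saw '/*')
exit COMMENT mode (now at pos=19)
pos=20: emit NUM '1' (now at pos=21)
pos=22: emit NUM '5' (now at pos=23)
pos=24: emit NUM '12' (now at pos=26)
pos=26: emit PLUS '+'
pos=28: emit NUM '99' (now at pos=30)
pos=31: emit PLUS '+'
pos=33: enter COMMENT mode (saw '/*')
exit COMMENT mode (now at pos=40)
DONE. 7 tokens: [STR, NUM, NUM, NUM, PLUS, NUM, PLUS]
Position 20: char is '1' -> NUM

Answer: NUM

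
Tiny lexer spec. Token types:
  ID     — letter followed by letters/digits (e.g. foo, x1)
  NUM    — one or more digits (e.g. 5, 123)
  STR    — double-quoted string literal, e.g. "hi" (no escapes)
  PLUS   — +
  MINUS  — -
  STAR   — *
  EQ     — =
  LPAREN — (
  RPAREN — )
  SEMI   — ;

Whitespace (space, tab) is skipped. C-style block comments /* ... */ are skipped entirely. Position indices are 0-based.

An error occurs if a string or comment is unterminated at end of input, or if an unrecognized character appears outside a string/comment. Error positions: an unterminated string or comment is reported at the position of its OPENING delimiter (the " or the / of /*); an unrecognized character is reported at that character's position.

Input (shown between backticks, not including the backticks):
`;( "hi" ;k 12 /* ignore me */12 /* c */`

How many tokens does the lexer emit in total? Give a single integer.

Answer: 7

Derivation:
pos=0: emit SEMI ';'
pos=1: emit LPAREN '('
pos=3: enter STRING mode
pos=3: emit STR "hi" (now at pos=7)
pos=8: emit SEMI ';'
pos=9: emit ID 'k' (now at pos=10)
pos=11: emit NUM '12' (now at pos=13)
pos=14: enter COMMENT mode (saw '/*')
exit COMMENT mode (now at pos=29)
pos=29: emit NUM '12' (now at pos=31)
pos=32: enter COMMENT mode (saw '/*')
exit COMMENT mode (now at pos=39)
DONE. 7 tokens: [SEMI, LPAREN, STR, SEMI, ID, NUM, NUM]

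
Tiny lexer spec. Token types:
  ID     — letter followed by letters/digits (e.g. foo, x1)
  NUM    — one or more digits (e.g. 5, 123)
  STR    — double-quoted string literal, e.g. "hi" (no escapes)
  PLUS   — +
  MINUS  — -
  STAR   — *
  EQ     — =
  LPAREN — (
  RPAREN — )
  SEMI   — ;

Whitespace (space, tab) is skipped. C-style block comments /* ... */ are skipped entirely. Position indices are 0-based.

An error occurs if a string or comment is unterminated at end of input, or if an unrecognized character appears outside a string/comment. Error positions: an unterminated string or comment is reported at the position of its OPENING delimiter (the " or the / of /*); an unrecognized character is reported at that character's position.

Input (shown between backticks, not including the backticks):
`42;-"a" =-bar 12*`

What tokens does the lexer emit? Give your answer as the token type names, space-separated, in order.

Answer: NUM SEMI MINUS STR EQ MINUS ID NUM STAR

Derivation:
pos=0: emit NUM '42' (now at pos=2)
pos=2: emit SEMI ';'
pos=3: emit MINUS '-'
pos=4: enter STRING mode
pos=4: emit STR "a" (now at pos=7)
pos=8: emit EQ '='
pos=9: emit MINUS '-'
pos=10: emit ID 'bar' (now at pos=13)
pos=14: emit NUM '12' (now at pos=16)
pos=16: emit STAR '*'
DONE. 9 tokens: [NUM, SEMI, MINUS, STR, EQ, MINUS, ID, NUM, STAR]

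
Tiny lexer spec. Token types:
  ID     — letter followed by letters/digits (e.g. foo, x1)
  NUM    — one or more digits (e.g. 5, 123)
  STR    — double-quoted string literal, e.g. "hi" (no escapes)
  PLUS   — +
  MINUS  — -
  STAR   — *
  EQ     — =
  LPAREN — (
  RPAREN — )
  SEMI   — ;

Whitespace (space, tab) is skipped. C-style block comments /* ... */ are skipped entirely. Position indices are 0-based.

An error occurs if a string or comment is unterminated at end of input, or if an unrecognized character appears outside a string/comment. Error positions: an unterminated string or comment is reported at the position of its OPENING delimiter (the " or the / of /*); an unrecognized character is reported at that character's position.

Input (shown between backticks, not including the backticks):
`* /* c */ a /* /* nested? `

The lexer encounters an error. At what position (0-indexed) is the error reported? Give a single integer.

Answer: 12

Derivation:
pos=0: emit STAR '*'
pos=2: enter COMMENT mode (saw '/*')
exit COMMENT mode (now at pos=9)
pos=10: emit ID 'a' (now at pos=11)
pos=12: enter COMMENT mode (saw '/*')
pos=12: ERROR — unterminated comment (reached EOF)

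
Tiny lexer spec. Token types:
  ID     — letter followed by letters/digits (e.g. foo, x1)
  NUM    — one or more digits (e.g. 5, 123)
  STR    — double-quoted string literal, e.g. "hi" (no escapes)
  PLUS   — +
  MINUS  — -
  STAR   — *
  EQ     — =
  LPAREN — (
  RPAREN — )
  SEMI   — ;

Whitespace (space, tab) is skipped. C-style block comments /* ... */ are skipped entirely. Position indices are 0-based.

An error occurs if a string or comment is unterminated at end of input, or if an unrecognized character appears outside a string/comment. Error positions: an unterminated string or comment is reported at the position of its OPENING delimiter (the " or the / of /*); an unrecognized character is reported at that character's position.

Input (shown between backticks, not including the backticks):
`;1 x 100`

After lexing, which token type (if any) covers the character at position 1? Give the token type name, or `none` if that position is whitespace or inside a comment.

pos=0: emit SEMI ';'
pos=1: emit NUM '1' (now at pos=2)
pos=3: emit ID 'x' (now at pos=4)
pos=5: emit NUM '100' (now at pos=8)
DONE. 4 tokens: [SEMI, NUM, ID, NUM]
Position 1: char is '1' -> NUM

Answer: NUM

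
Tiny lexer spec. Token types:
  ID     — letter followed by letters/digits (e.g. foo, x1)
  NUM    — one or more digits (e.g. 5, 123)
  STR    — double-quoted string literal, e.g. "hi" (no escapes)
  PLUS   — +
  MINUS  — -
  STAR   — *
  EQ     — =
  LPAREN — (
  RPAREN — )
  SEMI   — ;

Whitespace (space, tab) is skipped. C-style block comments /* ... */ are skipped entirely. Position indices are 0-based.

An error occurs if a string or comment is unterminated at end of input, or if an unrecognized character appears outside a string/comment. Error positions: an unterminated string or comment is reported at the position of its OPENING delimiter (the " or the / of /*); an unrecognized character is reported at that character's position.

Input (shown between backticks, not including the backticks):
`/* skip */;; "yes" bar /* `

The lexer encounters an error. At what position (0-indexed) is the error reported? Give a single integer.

Answer: 23

Derivation:
pos=0: enter COMMENT mode (saw '/*')
exit COMMENT mode (now at pos=10)
pos=10: emit SEMI ';'
pos=11: emit SEMI ';'
pos=13: enter STRING mode
pos=13: emit STR "yes" (now at pos=18)
pos=19: emit ID 'bar' (now at pos=22)
pos=23: enter COMMENT mode (saw '/*')
pos=23: ERROR — unterminated comment (reached EOF)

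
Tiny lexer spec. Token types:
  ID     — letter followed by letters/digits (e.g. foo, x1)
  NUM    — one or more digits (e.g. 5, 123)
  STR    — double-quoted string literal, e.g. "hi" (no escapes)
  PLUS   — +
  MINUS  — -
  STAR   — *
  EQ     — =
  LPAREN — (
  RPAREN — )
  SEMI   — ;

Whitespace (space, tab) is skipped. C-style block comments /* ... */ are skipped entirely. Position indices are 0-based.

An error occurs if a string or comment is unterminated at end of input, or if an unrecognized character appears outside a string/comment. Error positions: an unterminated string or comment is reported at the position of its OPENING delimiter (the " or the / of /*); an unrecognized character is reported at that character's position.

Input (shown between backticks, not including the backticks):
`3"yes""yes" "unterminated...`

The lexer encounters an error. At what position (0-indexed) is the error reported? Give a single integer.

Answer: 12

Derivation:
pos=0: emit NUM '3' (now at pos=1)
pos=1: enter STRING mode
pos=1: emit STR "yes" (now at pos=6)
pos=6: enter STRING mode
pos=6: emit STR "yes" (now at pos=11)
pos=12: enter STRING mode
pos=12: ERROR — unterminated string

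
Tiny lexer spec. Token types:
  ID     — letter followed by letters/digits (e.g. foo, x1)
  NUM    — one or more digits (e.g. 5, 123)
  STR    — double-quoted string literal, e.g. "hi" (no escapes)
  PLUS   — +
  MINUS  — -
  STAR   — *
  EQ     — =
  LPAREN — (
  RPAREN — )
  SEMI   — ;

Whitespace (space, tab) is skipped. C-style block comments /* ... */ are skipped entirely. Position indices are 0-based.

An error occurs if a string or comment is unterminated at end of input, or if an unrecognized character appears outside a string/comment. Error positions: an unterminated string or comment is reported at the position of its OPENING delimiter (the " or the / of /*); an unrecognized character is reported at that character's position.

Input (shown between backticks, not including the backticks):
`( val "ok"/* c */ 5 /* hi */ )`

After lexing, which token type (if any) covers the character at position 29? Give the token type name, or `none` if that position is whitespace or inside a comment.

pos=0: emit LPAREN '('
pos=2: emit ID 'val' (now at pos=5)
pos=6: enter STRING mode
pos=6: emit STR "ok" (now at pos=10)
pos=10: enter COMMENT mode (saw '/*')
exit COMMENT mode (now at pos=17)
pos=18: emit NUM '5' (now at pos=19)
pos=20: enter COMMENT mode (saw '/*')
exit COMMENT mode (now at pos=28)
pos=29: emit RPAREN ')'
DONE. 5 tokens: [LPAREN, ID, STR, NUM, RPAREN]
Position 29: char is ')' -> RPAREN

Answer: RPAREN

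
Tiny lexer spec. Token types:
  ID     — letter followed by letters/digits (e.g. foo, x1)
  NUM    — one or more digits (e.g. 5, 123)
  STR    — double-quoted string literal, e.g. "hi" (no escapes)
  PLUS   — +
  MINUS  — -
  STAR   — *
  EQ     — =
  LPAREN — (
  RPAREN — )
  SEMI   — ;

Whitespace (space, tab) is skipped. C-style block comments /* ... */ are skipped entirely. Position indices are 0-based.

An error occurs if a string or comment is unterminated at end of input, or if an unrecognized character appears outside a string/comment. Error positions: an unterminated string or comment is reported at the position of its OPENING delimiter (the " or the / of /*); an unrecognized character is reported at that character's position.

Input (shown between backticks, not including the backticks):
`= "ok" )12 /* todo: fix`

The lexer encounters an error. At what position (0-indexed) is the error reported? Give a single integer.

pos=0: emit EQ '='
pos=2: enter STRING mode
pos=2: emit STR "ok" (now at pos=6)
pos=7: emit RPAREN ')'
pos=8: emit NUM '12' (now at pos=10)
pos=11: enter COMMENT mode (saw '/*')
pos=11: ERROR — unterminated comment (reached EOF)

Answer: 11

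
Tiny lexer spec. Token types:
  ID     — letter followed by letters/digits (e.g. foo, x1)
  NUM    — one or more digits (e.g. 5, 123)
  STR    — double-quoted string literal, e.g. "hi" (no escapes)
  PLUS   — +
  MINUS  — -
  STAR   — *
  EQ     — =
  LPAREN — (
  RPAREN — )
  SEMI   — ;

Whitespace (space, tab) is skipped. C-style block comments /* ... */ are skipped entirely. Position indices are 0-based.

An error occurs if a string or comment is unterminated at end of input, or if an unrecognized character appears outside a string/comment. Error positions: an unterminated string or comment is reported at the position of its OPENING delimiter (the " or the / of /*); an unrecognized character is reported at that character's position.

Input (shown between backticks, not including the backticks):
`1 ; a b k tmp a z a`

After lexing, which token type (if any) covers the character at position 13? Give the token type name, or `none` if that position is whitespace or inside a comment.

Answer: none

Derivation:
pos=0: emit NUM '1' (now at pos=1)
pos=2: emit SEMI ';'
pos=4: emit ID 'a' (now at pos=5)
pos=6: emit ID 'b' (now at pos=7)
pos=8: emit ID 'k' (now at pos=9)
pos=10: emit ID 'tmp' (now at pos=13)
pos=14: emit ID 'a' (now at pos=15)
pos=16: emit ID 'z' (now at pos=17)
pos=18: emit ID 'a' (now at pos=19)
DONE. 9 tokens: [NUM, SEMI, ID, ID, ID, ID, ID, ID, ID]
Position 13: char is ' ' -> none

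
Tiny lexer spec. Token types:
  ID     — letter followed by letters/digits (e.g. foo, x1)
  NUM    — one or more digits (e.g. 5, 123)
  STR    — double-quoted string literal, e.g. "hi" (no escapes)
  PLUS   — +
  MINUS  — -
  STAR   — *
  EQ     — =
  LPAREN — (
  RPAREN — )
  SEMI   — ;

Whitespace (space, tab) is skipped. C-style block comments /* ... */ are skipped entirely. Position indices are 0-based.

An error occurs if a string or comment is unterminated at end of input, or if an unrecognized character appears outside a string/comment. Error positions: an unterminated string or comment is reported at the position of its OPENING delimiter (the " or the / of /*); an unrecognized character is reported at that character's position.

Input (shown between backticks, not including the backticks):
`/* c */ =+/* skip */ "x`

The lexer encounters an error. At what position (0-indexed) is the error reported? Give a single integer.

Answer: 21

Derivation:
pos=0: enter COMMENT mode (saw '/*')
exit COMMENT mode (now at pos=7)
pos=8: emit EQ '='
pos=9: emit PLUS '+'
pos=10: enter COMMENT mode (saw '/*')
exit COMMENT mode (now at pos=20)
pos=21: enter STRING mode
pos=21: ERROR — unterminated string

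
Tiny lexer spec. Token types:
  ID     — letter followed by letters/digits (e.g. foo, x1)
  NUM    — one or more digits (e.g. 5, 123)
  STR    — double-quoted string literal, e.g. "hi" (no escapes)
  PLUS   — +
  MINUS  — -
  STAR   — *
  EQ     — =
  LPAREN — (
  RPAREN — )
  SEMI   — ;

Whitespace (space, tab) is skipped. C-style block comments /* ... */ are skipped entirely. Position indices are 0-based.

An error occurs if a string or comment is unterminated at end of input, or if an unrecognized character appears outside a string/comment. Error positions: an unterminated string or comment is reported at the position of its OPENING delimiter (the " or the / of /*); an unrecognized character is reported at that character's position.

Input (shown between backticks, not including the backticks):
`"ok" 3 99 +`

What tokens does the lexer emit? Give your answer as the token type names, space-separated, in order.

pos=0: enter STRING mode
pos=0: emit STR "ok" (now at pos=4)
pos=5: emit NUM '3' (now at pos=6)
pos=7: emit NUM '99' (now at pos=9)
pos=10: emit PLUS '+'
DONE. 4 tokens: [STR, NUM, NUM, PLUS]

Answer: STR NUM NUM PLUS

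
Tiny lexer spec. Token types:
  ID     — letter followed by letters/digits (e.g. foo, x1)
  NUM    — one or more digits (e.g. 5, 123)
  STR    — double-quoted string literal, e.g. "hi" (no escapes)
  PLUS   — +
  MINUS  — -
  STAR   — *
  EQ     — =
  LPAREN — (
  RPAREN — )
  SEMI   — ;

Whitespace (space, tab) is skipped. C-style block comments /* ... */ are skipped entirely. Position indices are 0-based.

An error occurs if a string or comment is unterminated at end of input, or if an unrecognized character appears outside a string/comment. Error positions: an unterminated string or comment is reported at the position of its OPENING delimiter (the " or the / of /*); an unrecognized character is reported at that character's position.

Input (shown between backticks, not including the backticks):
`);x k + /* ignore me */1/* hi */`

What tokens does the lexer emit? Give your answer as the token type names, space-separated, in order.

Answer: RPAREN SEMI ID ID PLUS NUM

Derivation:
pos=0: emit RPAREN ')'
pos=1: emit SEMI ';'
pos=2: emit ID 'x' (now at pos=3)
pos=4: emit ID 'k' (now at pos=5)
pos=6: emit PLUS '+'
pos=8: enter COMMENT mode (saw '/*')
exit COMMENT mode (now at pos=23)
pos=23: emit NUM '1' (now at pos=24)
pos=24: enter COMMENT mode (saw '/*')
exit COMMENT mode (now at pos=32)
DONE. 6 tokens: [RPAREN, SEMI, ID, ID, PLUS, NUM]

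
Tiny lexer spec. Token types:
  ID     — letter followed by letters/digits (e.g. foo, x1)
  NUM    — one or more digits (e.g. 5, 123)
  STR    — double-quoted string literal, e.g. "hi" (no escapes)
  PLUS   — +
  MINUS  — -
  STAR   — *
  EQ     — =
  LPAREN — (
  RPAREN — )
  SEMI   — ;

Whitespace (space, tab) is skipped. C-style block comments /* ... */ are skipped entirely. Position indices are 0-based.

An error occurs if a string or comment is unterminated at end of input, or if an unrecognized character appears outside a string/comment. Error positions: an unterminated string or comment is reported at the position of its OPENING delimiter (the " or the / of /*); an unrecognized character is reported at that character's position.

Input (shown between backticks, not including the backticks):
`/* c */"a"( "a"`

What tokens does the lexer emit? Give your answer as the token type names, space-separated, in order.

pos=0: enter COMMENT mode (saw '/*')
exit COMMENT mode (now at pos=7)
pos=7: enter STRING mode
pos=7: emit STR "a" (now at pos=10)
pos=10: emit LPAREN '('
pos=12: enter STRING mode
pos=12: emit STR "a" (now at pos=15)
DONE. 3 tokens: [STR, LPAREN, STR]

Answer: STR LPAREN STR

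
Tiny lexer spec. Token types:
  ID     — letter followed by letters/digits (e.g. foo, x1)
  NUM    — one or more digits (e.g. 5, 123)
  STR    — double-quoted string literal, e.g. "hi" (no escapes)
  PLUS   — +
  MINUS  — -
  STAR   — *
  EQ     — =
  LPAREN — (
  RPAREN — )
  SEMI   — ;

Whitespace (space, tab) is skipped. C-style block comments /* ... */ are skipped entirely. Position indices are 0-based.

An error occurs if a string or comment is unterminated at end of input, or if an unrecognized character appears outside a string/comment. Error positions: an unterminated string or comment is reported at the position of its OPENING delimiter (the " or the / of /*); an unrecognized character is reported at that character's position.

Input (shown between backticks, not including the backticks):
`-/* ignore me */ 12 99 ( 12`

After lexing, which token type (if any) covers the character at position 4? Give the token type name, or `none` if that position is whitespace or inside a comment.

pos=0: emit MINUS '-'
pos=1: enter COMMENT mode (saw '/*')
exit COMMENT mode (now at pos=16)
pos=17: emit NUM '12' (now at pos=19)
pos=20: emit NUM '99' (now at pos=22)
pos=23: emit LPAREN '('
pos=25: emit NUM '12' (now at pos=27)
DONE. 5 tokens: [MINUS, NUM, NUM, LPAREN, NUM]
Position 4: char is 'i' -> none

Answer: none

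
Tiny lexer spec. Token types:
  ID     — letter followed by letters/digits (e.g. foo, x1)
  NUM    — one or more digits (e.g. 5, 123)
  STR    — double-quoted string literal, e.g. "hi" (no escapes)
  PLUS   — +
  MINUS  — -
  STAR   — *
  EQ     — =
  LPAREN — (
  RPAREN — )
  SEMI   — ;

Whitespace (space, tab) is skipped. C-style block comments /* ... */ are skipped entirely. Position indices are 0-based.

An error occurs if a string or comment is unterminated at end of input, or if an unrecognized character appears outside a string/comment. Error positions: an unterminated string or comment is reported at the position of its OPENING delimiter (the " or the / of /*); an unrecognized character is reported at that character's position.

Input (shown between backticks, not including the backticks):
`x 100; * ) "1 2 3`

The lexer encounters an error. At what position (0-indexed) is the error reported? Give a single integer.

Answer: 11

Derivation:
pos=0: emit ID 'x' (now at pos=1)
pos=2: emit NUM '100' (now at pos=5)
pos=5: emit SEMI ';'
pos=7: emit STAR '*'
pos=9: emit RPAREN ')'
pos=11: enter STRING mode
pos=11: ERROR — unterminated string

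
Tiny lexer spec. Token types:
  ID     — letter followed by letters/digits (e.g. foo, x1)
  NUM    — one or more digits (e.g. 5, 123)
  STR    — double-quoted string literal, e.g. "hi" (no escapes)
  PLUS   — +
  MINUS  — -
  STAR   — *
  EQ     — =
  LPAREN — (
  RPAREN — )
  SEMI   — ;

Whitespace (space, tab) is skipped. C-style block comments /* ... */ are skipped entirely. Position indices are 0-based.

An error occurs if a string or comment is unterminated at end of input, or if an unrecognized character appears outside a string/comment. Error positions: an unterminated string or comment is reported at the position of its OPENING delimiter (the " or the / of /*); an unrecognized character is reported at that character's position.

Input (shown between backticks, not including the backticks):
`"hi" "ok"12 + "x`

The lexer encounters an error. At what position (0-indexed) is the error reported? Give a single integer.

Answer: 14

Derivation:
pos=0: enter STRING mode
pos=0: emit STR "hi" (now at pos=4)
pos=5: enter STRING mode
pos=5: emit STR "ok" (now at pos=9)
pos=9: emit NUM '12' (now at pos=11)
pos=12: emit PLUS '+'
pos=14: enter STRING mode
pos=14: ERROR — unterminated string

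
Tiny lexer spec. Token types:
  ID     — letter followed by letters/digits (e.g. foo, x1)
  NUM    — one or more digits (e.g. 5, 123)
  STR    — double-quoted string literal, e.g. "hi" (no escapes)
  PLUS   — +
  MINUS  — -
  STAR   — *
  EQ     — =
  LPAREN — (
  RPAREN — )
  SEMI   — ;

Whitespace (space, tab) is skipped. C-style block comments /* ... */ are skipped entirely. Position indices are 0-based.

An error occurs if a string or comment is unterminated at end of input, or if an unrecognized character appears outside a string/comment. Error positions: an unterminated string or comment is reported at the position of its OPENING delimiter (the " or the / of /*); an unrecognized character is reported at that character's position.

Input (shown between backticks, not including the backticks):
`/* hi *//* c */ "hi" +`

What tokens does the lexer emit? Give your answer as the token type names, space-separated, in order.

Answer: STR PLUS

Derivation:
pos=0: enter COMMENT mode (saw '/*')
exit COMMENT mode (now at pos=8)
pos=8: enter COMMENT mode (saw '/*')
exit COMMENT mode (now at pos=15)
pos=16: enter STRING mode
pos=16: emit STR "hi" (now at pos=20)
pos=21: emit PLUS '+'
DONE. 2 tokens: [STR, PLUS]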